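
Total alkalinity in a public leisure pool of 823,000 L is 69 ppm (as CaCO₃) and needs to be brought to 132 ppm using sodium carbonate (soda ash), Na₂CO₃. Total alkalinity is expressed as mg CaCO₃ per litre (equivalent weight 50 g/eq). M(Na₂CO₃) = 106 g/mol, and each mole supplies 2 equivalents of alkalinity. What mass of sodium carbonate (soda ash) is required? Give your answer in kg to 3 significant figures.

Alkalinity to add: (132 − 69) = 63 mg/L as CaCO₃ × 823,000 L = 51,850 g as CaCO₃.
Equivalents: 51,850 g ÷ 50 g/eq = 1037 eq.
Each mole of Na₂CO₃ supplies 2 eq, so 1037 / 2 = 518.5 mol.
Mass: 518.5 mol × 106 g/mol = 54,960 g.

55.0 kg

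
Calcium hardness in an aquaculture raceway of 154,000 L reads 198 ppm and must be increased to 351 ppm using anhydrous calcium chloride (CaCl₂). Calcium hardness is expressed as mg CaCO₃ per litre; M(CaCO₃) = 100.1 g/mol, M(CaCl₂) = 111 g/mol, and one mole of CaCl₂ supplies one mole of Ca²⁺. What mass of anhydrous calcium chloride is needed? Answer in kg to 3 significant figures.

26.1 kg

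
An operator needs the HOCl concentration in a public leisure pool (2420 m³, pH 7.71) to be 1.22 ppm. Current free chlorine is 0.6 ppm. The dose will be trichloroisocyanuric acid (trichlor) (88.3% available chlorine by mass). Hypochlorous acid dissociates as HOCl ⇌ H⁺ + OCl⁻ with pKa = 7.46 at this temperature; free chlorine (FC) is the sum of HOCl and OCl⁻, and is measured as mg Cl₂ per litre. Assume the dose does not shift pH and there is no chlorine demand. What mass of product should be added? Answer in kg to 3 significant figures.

Volume: 2420 m³ = 2,420,000 L.
[OCl⁻]/[HOCl] = 10^(pH − pKa) = 10^(7.71 − 7.46) = 1.778; fraction as HOCl = 1/(1 + 1.778) = 0.3599.
Free chlorine required for 1.22 ppm HOCl: 1.22 / 0.3599 = 3.39 ppm.
FC to add: 3.39 − 0.6 = 2.79 mg/L as Cl₂.
Cl₂ equivalent: 2.79 mg/L × 2,420,000 L = 6751 g.
Product at 88.3% available Cl: 6751 / 0.883 = 7645 g.

7.65 kg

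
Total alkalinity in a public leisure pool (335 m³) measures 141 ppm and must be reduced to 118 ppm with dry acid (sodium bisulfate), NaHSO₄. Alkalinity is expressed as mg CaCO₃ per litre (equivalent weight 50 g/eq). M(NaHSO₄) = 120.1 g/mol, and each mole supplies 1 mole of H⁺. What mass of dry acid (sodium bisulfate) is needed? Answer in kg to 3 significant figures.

Volume: 335 m³ = 335,000 L.
Alkalinity to neutralize: (141 − 118) = 23 mg/L as CaCO₃ × 335,000 L = 7705 g as CaCO₃.
Equivalents of H⁺ required: 7705 ÷ 50 g/eq = 154.1 eq = 154.1 mol NaHSO₄.
Mass of NaHSO₄: 154.1 × 120.1 = 18,510 g.

18.5 kg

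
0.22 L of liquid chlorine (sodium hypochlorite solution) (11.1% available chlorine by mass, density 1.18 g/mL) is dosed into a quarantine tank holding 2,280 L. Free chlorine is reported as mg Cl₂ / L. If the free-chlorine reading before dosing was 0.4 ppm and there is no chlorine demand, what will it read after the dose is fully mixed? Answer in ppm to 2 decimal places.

13.04 ppm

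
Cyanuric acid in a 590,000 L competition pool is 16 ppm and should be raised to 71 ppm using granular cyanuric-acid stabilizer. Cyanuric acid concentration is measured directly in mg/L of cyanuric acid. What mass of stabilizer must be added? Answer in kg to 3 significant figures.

CYA to add: (71 − 16) = 55 mg/L × 590,000 L = 32,450 g cyanuric acid.

32.5 kg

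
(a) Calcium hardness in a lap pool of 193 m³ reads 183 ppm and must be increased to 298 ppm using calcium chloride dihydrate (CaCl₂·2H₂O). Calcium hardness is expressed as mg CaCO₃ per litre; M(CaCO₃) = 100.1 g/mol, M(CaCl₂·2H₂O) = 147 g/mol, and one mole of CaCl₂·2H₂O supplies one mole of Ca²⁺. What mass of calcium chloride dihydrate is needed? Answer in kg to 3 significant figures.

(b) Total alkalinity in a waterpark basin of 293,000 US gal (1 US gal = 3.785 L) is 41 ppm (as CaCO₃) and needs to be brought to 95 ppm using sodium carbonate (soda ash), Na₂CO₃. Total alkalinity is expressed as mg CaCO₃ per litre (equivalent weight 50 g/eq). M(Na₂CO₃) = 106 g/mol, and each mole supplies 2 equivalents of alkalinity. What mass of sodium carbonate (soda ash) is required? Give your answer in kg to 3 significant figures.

(a) 32.6 kg; (b) 63.5 kg

(a) Volume: 193 m³ = 193,000 L.
(a) Hardness to add: (298 − 183) = 115 mg/L as CaCO₃ × 193,000 L = 22,200 g as CaCO₃.
(a) Moles of Ca²⁺ (1 mol Ca²⁺ ≡ 1 mol CaCO₃): 22,200 / 100.1 g/mol = 221.7 mol.
(a) Mass of CaCl₂·2H₂O: 221.7 × 147 = 32,590 g.

(b) Volume: 293,000 US gal × 3.785 L/gal = 1,109,005 L.
(b) Alkalinity to add: (95 − 41) = 54 mg/L as CaCO₃ × 1,109,005 L = 59,890 g as CaCO₃.
(b) Equivalents: 59,890 g ÷ 50 g/eq = 1198 eq.
(b) Each mole of Na₂CO₃ supplies 2 eq, so 1198 / 2 = 598.9 mol.
(b) Mass: 598.9 mol × 106 g/mol = 63,480 g.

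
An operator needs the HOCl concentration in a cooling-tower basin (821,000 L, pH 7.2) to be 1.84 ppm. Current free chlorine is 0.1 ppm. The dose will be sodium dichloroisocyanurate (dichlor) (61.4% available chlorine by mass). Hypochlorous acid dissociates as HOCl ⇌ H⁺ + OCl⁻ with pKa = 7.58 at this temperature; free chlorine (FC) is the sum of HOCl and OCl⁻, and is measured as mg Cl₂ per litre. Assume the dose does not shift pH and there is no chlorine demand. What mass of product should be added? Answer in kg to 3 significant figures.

3.35 kg

[OCl⁻]/[HOCl] = 10^(pH − pKa) = 10^(7.2 − 7.58) = 0.4169; fraction as HOCl = 1/(1 + 0.4169) = 0.7058.
Free chlorine required for 1.84 ppm HOCl: 1.84 / 0.7058 = 2.607 ppm.
FC to add: 2.607 − 0.1 = 2.507 mg/L as Cl₂.
Cl₂ equivalent: 2.507 mg/L × 821,000 L = 2058 g.
Product at 61.4% available Cl: 2058 / 0.614 = 3352 g.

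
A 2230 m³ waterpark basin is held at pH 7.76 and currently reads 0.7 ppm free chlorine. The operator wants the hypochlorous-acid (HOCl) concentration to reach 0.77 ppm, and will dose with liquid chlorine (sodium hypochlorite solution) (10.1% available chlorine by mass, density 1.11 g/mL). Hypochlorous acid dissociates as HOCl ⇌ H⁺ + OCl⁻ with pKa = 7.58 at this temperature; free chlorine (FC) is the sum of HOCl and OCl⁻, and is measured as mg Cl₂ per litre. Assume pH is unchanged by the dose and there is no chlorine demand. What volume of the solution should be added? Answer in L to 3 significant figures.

24.6 L

Volume: 2230 m³ = 2,230,000 L.
[OCl⁻]/[HOCl] = 10^(pH − pKa) = 10^(7.76 − 7.58) = 1.514; fraction as HOCl = 1/(1 + 1.514) = 0.3978.
Free chlorine required for 0.77 ppm HOCl: 0.77 / 0.3978 = 1.935 ppm.
FC to add: 1.935 − 0.7 = 1.235 mg/L as Cl₂.
Cl₂ equivalent: 1.235 mg/L × 2,230,000 L = 2755 g.
Product at 10.1% available Cl: 2755 / 0.101 = 27,280 g.
Volume: 27,280 g ÷ 1.11 g/mL = 24,570 mL.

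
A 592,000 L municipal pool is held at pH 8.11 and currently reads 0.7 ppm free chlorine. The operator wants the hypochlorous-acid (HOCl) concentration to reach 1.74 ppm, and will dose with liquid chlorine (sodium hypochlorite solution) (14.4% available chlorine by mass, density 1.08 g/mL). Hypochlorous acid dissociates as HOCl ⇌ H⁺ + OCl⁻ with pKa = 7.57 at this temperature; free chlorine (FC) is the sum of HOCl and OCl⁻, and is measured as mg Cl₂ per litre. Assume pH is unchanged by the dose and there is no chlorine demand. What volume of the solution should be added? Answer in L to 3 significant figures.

[OCl⁻]/[HOCl] = 10^(pH − pKa) = 10^(8.11 − 7.57) = 3.467; fraction as HOCl = 1/(1 + 3.467) = 0.2238.
Free chlorine required for 1.74 ppm HOCl: 1.74 / 0.2238 = 7.773 ppm.
FC to add: 7.773 − 0.7 = 7.073 mg/L as Cl₂.
Cl₂ equivalent: 7.073 mg/L × 592,000 L = 4187 g.
Product at 14.4% available Cl: 4187 / 0.144 = 29,080 g.
Volume: 29,080 g ÷ 1.08 g/mL = 26,920 mL.

26.9 L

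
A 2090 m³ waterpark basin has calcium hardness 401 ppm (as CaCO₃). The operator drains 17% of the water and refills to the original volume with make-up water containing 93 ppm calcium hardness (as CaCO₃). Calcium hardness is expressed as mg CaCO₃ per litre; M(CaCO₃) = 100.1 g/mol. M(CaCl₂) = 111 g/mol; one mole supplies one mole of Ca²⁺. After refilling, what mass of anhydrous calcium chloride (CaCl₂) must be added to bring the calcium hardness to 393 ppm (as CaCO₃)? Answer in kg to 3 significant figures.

103 kg

Volume: 2090 m³ = 2,090,000 L.
After draining 17% and refilling: 401 × 0.83 + 93 × 0.17 = 348.64 ppm.
Deficit to target: 393 − 348.64 = 44.36 mg/L.
As CaCO₃: 44.36 mg/L × 2,090,000 L = 92,710 g; ÷ 100.1 = 926.2 mol Ca²⁺.
Mass: 926.2 × 111 = 102,800 g.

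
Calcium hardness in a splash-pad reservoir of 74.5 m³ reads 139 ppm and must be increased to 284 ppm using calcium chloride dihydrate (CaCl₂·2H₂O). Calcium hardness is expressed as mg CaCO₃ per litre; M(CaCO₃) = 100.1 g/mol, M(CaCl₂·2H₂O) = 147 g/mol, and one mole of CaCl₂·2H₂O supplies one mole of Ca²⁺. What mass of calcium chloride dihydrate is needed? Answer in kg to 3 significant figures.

Volume: 74.5 m³ = 74,500 L.
Hardness to add: (284 − 139) = 145 mg/L as CaCO₃ × 74,500 L = 10,800 g as CaCO₃.
Moles of Ca²⁺ (1 mol Ca²⁺ ≡ 1 mol CaCO₃): 10,800 / 100.1 g/mol = 107.9 mol.
Mass of CaCl₂·2H₂O: 107.9 × 147 = 15,860 g.

15.9 kg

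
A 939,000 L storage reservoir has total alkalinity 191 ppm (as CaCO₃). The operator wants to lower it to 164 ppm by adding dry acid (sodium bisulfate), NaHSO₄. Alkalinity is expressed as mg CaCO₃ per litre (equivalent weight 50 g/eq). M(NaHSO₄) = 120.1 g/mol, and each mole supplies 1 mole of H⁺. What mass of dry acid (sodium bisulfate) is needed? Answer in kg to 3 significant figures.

60.9 kg

Alkalinity to neutralize: (191 − 164) = 27 mg/L as CaCO₃ × 939,000 L = 25,350 g as CaCO₃.
Equivalents of H⁺ required: 25,350 ÷ 50 g/eq = 507.1 eq = 507.1 mol NaHSO₄.
Mass of NaHSO₄: 507.1 × 120.1 = 60,900 g.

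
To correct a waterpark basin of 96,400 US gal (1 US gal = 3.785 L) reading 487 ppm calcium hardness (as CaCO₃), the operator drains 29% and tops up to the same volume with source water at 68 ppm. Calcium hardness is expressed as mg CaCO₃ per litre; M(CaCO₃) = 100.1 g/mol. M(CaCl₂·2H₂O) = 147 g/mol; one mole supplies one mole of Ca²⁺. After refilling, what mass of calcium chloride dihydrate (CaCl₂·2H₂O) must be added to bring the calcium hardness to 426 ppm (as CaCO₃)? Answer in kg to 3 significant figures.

32.4 kg

Volume: 96,400 US gal × 3.785 L/gal = 364,874 L.
After draining 29% and refilling: 487 × 0.71 + 68 × 0.29 = 365.49 ppm.
Deficit to target: 426 − 365.49 = 60.51 mg/L.
As CaCO₃: 60.51 mg/L × 364,874 L = 22,080 g; ÷ 100.1 = 220.6 mol Ca²⁺.
Mass: 220.6 × 147 = 32,420 g.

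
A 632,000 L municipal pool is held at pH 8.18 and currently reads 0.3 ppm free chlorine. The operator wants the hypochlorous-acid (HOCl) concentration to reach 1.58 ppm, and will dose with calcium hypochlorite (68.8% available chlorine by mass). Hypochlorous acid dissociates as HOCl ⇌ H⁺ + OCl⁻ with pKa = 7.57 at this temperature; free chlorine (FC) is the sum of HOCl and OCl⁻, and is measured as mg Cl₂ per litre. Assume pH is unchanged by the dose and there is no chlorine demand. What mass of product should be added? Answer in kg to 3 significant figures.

[OCl⁻]/[HOCl] = 10^(pH − pKa) = 10^(8.18 − 7.57) = 4.074; fraction as HOCl = 1/(1 + 4.074) = 0.1971.
Free chlorine required for 1.58 ppm HOCl: 1.58 / 0.1971 = 8.017 ppm.
FC to add: 8.017 − 0.3 = 7.717 mg/L as Cl₂.
Cl₂ equivalent: 7.717 mg/L × 632,000 L = 4877 g.
Product at 68.8% available Cl: 4877 / 0.688 = 7089 g.

7.09 kg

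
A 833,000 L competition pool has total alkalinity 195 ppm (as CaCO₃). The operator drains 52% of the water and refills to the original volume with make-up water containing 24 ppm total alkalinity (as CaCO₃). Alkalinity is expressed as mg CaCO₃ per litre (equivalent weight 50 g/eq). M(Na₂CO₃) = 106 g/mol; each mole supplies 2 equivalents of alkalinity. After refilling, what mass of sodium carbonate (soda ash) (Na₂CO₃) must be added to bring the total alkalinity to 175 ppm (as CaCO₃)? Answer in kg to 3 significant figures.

After draining 52% and refilling: 195 × 0.48 + 24 × 0.52 = 106.08 ppm.
Deficit to target: 175 − 106.08 = 68.92 mg/L.
As CaCO₃: 68.92 mg/L × 833,000 L = 57,410 g; ÷ 50 g/eq ÷ 2 = 574.1 mol Na₂CO₃.
Mass: 574.1 × 106 = 60,850 g.

60.9 kg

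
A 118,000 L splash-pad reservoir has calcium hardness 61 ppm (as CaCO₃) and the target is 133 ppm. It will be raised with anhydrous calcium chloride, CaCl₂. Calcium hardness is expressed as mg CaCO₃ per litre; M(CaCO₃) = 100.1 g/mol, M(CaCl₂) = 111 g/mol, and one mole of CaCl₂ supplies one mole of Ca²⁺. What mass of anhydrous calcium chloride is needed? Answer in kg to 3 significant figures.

9.42 kg

Hardness to add: (133 − 61) = 72 mg/L as CaCO₃ × 118,000 L = 8496 g as CaCO₃.
Moles of Ca²⁺ (1 mol Ca²⁺ ≡ 1 mol CaCO₃): 8496 / 100.1 g/mol = 84.88 mol.
Mass of CaCl₂: 84.88 × 111 = 9421 g.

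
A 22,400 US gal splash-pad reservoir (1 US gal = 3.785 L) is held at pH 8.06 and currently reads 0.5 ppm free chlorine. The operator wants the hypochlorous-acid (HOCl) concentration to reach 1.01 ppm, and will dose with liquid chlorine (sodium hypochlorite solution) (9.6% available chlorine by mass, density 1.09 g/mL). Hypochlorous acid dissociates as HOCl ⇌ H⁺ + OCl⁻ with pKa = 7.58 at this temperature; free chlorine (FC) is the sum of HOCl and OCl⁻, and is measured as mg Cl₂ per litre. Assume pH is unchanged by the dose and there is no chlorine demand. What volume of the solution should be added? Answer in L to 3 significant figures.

Volume: 22,400 US gal × 3.785 L/gal = 84,784 L.
[OCl⁻]/[HOCl] = 10^(pH − pKa) = 10^(8.06 − 7.58) = 3.02; fraction as HOCl = 1/(1 + 3.02) = 0.2488.
Free chlorine required for 1.01 ppm HOCl: 1.01 / 0.2488 = 4.06 ppm.
FC to add: 4.06 − 0.5 = 3.56 mg/L as Cl₂.
Cl₂ equivalent: 3.56 mg/L × 84,784 L = 301.8 g.
Product at 9.6% available Cl: 301.8 / 0.096 = 3144 g.
Volume: 3144 g ÷ 1.09 g/mL = 2885 mL.

2.88 L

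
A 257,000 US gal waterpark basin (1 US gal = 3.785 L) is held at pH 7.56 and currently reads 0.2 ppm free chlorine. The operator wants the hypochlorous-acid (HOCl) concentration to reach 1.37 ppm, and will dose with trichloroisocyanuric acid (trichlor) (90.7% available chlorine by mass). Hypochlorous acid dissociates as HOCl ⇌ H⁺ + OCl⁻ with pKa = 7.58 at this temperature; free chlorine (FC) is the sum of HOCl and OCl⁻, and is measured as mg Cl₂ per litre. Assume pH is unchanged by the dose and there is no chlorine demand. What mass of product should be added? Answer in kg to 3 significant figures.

2.66 kg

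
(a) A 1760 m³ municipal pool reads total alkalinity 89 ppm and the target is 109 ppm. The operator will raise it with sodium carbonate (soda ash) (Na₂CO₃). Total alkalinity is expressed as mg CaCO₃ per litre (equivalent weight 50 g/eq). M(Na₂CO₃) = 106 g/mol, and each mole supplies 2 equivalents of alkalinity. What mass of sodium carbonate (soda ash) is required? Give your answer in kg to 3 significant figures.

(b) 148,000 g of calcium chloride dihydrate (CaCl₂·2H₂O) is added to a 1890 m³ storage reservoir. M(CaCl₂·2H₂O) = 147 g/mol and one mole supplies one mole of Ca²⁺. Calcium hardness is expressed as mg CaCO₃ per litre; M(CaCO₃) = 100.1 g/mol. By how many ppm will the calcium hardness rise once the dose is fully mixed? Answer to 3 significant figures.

(a) Volume: 1760 m³ = 1,760,000 L.
(a) Alkalinity to add: (109 − 89) = 20 mg/L as CaCO₃ × 1,760,000 L = 35,200 g as CaCO₃.
(a) Equivalents: 35,200 g ÷ 50 g/eq = 704 eq.
(a) Each mole of Na₂CO₃ supplies 2 eq, so 704 / 2 = 352 mol.
(a) Mass: 352 mol × 106 g/mol = 37,310 g.

(b) Volume: 1890 m³ = 1,890,000 L.
(b) Moles of Ca²⁺: 148,000 g ÷ 147 g/mol = 1007 mol.
(b) As CaCO₃: 1007 mol × 100.1 g/mol = 100,800 g.
(b) Rise: 100,800 g / 1,890,000 L × 1000 = 53.32 mg/L.

(a) 37.3 kg; (b) 53.3 ppm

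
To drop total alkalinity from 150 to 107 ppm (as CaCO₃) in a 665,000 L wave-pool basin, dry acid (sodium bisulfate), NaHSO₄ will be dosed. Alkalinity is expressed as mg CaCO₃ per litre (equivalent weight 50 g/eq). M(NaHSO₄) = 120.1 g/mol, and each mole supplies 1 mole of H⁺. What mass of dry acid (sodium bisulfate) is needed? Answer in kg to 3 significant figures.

68.7 kg

Alkalinity to neutralize: (150 − 107) = 43 mg/L as CaCO₃ × 665,000 L = 28,600 g as CaCO₃.
Equivalents of H⁺ required: 28,600 ÷ 50 g/eq = 571.9 eq = 571.9 mol NaHSO₄.
Mass of NaHSO₄: 571.9 × 120.1 = 68,690 g.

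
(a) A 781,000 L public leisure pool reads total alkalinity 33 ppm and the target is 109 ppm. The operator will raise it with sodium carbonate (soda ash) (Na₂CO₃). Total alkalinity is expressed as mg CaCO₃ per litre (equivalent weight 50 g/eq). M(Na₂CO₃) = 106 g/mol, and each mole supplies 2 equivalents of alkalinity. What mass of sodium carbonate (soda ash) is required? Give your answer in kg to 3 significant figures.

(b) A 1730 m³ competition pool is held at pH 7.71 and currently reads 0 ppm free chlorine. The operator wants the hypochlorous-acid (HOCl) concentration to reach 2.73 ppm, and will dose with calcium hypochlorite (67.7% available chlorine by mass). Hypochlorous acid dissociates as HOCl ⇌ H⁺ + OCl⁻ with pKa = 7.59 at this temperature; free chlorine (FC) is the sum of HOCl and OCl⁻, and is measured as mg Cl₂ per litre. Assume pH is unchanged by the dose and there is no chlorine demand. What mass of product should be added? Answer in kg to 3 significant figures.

(a) Alkalinity to add: (109 − 33) = 76 mg/L as CaCO₃ × 781,000 L = 59,360 g as CaCO₃.
(a) Equivalents: 59,360 g ÷ 50 g/eq = 1187 eq.
(a) Each mole of Na₂CO₃ supplies 2 eq, so 1187 / 2 = 593.6 mol.
(a) Mass: 593.6 mol × 106 g/mol = 62,920 g.

(b) Volume: 1730 m³ = 1,730,000 L.
(b) [OCl⁻]/[HOCl] = 10^(pH − pKa) = 10^(7.71 − 7.59) = 1.318; fraction as HOCl = 1/(1 + 1.318) = 0.4314.
(b) Free chlorine required for 2.73 ppm HOCl: 2.73 / 0.4314 = 6.329 ppm.
(b) FC to add: 6.329 − 0 = 6.329 mg/L as Cl₂.
(b) Cl₂ equivalent: 6.329 mg/L × 1,730,000 L = 10,950 g.
(b) Product at 67.7% available Cl: 10,950 / 0.677 = 16,170 g.

(a) 62.9 kg; (b) 16.2 kg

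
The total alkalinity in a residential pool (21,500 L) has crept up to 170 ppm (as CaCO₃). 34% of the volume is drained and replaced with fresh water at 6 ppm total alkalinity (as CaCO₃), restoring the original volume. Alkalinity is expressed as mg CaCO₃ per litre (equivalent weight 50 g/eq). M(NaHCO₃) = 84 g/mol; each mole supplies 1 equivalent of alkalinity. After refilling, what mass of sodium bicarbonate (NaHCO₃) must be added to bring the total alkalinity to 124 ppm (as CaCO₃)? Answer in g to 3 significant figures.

After draining 34% and refilling: 170 × 0.66 + 6 × 0.34 = 114.24 ppm.
Deficit to target: 124 − 114.24 = 9.76 mg/L.
As CaCO₃: 9.76 mg/L × 21,500 L = 209.8 g; ÷ 50 g/eq ÷ 1 = 4.197 mol NaHCO₃.
Mass: 4.197 × 84 = 352.5 g.

353 g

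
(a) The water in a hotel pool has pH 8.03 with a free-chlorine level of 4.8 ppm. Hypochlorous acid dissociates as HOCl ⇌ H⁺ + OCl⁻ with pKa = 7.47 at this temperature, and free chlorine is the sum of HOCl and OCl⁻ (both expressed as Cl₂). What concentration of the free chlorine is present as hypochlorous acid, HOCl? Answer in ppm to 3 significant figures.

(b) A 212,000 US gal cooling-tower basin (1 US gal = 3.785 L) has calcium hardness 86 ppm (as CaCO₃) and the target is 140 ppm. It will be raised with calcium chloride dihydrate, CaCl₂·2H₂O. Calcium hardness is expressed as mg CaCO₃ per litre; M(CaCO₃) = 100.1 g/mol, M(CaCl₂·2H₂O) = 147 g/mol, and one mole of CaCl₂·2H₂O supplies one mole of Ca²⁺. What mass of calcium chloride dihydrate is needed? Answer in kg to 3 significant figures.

(a) [OCl⁻]/[HOCl] = 10^(pH − pKa) = 10^(8.03 − 7.47) = 10^0.56 = 3.631.
(a) Fraction as HOCl = 1 / (1 + 3.631) = 0.2159.
(a) HOCl = 0.2159 × 4.8 ppm = 1.037 ppm.

(b) Volume: 212,000 US gal × 3.785 L/gal = 802,420 L.
(b) Hardness to add: (140 − 86) = 54 mg/L as CaCO₃ × 802,420 L = 43,330 g as CaCO₃.
(b) Moles of Ca²⁺ (1 mol Ca²⁺ ≡ 1 mol CaCO₃): 43,330 / 100.1 g/mol = 432.9 mol.
(b) Mass of CaCl₂·2H₂O: 432.9 × 147 = 63,630 g.

(a) 1.04 ppm; (b) 63.6 kg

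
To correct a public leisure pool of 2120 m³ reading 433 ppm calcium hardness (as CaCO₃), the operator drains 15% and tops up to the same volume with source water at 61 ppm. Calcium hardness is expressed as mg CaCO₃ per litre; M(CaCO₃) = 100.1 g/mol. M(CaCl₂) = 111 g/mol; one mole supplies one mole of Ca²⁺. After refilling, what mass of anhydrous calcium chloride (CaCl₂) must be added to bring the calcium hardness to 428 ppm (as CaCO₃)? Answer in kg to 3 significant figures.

119 kg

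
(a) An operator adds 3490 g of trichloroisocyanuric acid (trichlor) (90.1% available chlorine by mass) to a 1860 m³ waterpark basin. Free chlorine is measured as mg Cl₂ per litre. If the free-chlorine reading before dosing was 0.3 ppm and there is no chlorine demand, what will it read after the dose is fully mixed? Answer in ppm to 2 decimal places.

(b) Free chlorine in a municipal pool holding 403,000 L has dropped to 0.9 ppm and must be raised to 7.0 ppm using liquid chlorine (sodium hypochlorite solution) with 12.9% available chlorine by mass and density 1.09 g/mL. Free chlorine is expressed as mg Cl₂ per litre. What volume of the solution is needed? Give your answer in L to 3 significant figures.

(a) Volume: 1860 m³ = 1,860,000 L.
(a) Available chlorine delivered: 3490 g × 0.901 = 3144 g as Cl₂.
(a) Concentration rise: 3144 g / 1,860,000 L = 1.691 mg/L = 1.69 ppm.
(a) Final FC: 0.3 + 1.69 = 1.99 ppm.

(b) Chlorine deficit: 7.0 − 0.9 = 6.1 ppm = 6.1 mg/L as Cl₂.
(b) Cl₂ equivalent needed: 6.1 mg/L × 403,000 L = 2,458,000 mg = 2458 g.
(b) Product at 12.9% available chlorine: 2458 / 0.129 = 19,060 g.
(b) Volume at density 1.09 g/mL: 19,060 g ÷ 1.09 g/mL = 17,480 mL.

(a) 1.99 ppm; (b) 17.5 L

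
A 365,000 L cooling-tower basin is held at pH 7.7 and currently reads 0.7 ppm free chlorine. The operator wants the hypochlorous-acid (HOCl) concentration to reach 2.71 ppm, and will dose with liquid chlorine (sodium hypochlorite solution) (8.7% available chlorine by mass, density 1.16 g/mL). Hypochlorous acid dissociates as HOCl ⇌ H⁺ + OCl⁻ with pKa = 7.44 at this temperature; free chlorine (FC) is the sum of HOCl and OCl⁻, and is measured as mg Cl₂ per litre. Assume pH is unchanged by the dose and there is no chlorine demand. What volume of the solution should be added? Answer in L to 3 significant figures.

25.1 L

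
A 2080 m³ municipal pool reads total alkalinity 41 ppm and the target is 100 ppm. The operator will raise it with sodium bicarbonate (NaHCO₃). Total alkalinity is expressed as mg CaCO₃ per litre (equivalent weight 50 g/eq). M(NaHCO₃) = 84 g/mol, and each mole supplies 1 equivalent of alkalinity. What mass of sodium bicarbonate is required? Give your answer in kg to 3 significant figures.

206 kg

Volume: 2080 m³ = 2,080,000 L.
Alkalinity to add: (100 − 41) = 59 mg/L as CaCO₃ × 2,080,000 L = 122,700 g as CaCO₃.
Equivalents: 122,700 g ÷ 50 g/eq = 2454 eq.
NaHCO₃ supplies 1 eq per mole → 2454 mol.
Mass: 2454 mol × 84 g/mol = 206,200 g.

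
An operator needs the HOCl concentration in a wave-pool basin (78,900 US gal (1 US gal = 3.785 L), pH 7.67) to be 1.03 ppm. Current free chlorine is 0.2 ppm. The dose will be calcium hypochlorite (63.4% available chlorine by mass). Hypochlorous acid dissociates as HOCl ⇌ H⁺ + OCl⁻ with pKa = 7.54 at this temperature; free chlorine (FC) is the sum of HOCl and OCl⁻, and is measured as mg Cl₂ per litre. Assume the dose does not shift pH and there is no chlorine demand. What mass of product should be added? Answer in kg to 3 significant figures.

Volume: 78,900 US gal × 3.785 L/gal = 298,636 L.
[OCl⁻]/[HOCl] = 10^(pH − pKa) = 10^(7.67 − 7.54) = 1.349; fraction as HOCl = 1/(1 + 1.349) = 0.4257.
Free chlorine required for 1.03 ppm HOCl: 1.03 / 0.4257 = 2.419 ppm.
FC to add: 2.419 − 0.2 = 2.219 mg/L as Cl₂.
Cl₂ equivalent: 2.219 mg/L × 298,636 L = 662.8 g.
Product at 63.4% available Cl: 662.8 / 0.634 = 1045 g.

1.05 kg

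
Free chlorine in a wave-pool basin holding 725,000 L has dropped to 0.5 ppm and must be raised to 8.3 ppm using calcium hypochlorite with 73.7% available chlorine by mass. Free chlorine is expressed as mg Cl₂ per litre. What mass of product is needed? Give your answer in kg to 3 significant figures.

7.67 kg

Chlorine deficit: 8.3 − 0.5 = 7.8 ppm = 7.8 mg/L as Cl₂.
Cl₂ equivalent needed: 7.8 mg/L × 725,000 L = 5,655,000 mg = 5655 g.
Product at 73.7% available chlorine: 5655 / 0.737 = 7673 g.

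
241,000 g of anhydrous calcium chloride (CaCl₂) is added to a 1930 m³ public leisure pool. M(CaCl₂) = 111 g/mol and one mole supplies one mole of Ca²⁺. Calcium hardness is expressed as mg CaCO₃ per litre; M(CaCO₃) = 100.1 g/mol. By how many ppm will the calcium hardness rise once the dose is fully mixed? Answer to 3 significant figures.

Volume: 1930 m³ = 1,930,000 L.
Moles of Ca²⁺: 241,000 g ÷ 111 g/mol = 2171 mol.
As CaCO₃: 2171 mol × 100.1 g/mol = 217,300 g.
Rise: 217,300 g / 1,930,000 L × 1000 = 112.6 mg/L.

113 ppm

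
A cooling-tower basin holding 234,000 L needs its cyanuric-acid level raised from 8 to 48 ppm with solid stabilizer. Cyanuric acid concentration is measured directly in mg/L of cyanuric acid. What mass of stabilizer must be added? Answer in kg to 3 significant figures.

9.36 kg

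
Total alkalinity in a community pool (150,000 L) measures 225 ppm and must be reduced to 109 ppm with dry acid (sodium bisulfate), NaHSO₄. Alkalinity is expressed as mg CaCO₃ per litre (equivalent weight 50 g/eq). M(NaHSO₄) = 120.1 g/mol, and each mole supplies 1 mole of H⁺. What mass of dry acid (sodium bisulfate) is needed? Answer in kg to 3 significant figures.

41.8 kg

Alkalinity to neutralize: (225 − 109) = 116 mg/L as CaCO₃ × 150,000 L = 17,400 g as CaCO₃.
Equivalents of H⁺ required: 17,400 ÷ 50 g/eq = 348 eq = 348 mol NaHSO₄.
Mass of NaHSO₄: 348 × 120.1 = 41,790 g.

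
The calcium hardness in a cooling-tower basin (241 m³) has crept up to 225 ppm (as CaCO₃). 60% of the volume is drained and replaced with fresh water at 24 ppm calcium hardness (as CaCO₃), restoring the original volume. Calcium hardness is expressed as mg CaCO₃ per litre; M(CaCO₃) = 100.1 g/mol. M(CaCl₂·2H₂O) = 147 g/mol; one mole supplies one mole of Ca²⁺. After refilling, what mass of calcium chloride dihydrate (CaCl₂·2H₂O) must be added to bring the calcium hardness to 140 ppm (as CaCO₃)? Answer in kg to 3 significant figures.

12.6 kg

Volume: 241 m³ = 241,000 L.
After draining 60% and refilling: 225 × 0.40 + 24 × 0.60 = 104.4 ppm.
Deficit to target: 140 − 104.4 = 35.6 mg/L.
As CaCO₃: 35.6 mg/L × 241,000 L = 8580 g; ÷ 100.1 = 85.71 mol Ca²⁺.
Mass: 85.71 × 147 = 12,600 g.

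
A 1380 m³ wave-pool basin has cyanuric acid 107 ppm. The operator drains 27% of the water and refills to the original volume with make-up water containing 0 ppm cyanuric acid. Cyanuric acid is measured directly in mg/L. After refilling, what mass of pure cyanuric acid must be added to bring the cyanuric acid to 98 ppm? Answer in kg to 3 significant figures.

27.4 kg

Volume: 1380 m³ = 1,380,000 L.
After draining 27% and refilling: 107 × 0.73 + 0 × 0.27 = 78.11 ppm.
Deficit to target: 98 − 78.11 = 19.89 mg/L.
Mass: 19.89 mg/L × 1,380,000 L = 27,450 g cyanuric acid.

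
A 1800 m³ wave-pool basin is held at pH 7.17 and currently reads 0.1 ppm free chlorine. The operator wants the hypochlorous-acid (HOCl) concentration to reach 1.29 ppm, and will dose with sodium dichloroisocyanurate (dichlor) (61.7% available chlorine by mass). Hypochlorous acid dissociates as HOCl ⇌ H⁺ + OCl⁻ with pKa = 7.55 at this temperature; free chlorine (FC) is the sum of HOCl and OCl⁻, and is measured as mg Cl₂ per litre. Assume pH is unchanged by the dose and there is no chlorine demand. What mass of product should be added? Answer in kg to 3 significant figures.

Volume: 1800 m³ = 1,800,000 L.
[OCl⁻]/[HOCl] = 10^(pH − pKa) = 10^(7.17 − 7.55) = 0.4169; fraction as HOCl = 1/(1 + 0.4169) = 0.7058.
Free chlorine required for 1.29 ppm HOCl: 1.29 / 0.7058 = 1.828 ppm.
FC to add: 1.828 − 0.1 = 1.728 mg/L as Cl₂.
Cl₂ equivalent: 1.728 mg/L × 1,800,000 L = 3110 g.
Product at 61.7% available Cl: 3110 / 0.617 = 5040 g.

5.04 kg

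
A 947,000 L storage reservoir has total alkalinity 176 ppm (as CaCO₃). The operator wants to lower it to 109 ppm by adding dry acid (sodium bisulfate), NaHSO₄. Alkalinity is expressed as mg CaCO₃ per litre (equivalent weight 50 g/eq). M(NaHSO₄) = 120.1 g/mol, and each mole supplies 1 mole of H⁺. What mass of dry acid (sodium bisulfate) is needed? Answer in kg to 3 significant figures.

Alkalinity to neutralize: (176 − 109) = 67 mg/L as CaCO₃ × 947,000 L = 63,450 g as CaCO₃.
Equivalents of H⁺ required: 63,450 ÷ 50 g/eq = 1269 eq = 1269 mol NaHSO₄.
Mass of NaHSO₄: 1269 × 120.1 = 152,400 g.

152 kg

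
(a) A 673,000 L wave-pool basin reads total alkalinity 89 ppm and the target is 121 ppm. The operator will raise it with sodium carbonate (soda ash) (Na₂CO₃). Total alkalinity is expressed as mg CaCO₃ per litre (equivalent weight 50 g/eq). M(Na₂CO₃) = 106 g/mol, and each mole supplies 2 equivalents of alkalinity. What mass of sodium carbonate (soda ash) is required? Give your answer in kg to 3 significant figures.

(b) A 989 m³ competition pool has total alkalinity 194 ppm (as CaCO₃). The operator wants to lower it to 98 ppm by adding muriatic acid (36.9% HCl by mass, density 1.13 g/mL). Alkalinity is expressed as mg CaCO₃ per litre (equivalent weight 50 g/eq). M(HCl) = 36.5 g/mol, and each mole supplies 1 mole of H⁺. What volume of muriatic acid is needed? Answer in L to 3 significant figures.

(a) Alkalinity to add: (121 − 89) = 32 mg/L as CaCO₃ × 673,000 L = 21,540 g as CaCO₃.
(a) Equivalents: 21,540 g ÷ 50 g/eq = 430.7 eq.
(a) Each mole of Na₂CO₃ supplies 2 eq, so 430.7 / 2 = 215.4 mol.
(a) Mass: 215.4 mol × 106 g/mol = 22,830 g.

(b) Volume: 989 m³ = 989,000 L.
(b) Alkalinity to neutralize: (194 − 98) = 96 mg/L as CaCO₃ × 989,000 L = 94,940 g as CaCO₃.
(b) Equivalents of H⁺ required: 94,940 ÷ 50 g/eq = 1899 eq = 1899 mol HCl.
(b) Mass of HCl: 1899 × 36.5 = 69,310 g.
(b) Mass of 36.9% solution: 69,310 / 0.369 = 187,800 g.
(b) Volume: 187,800 g ÷ 1.13 g/mL = 166,200 mL.

(a) 22.8 kg; (b) 166 L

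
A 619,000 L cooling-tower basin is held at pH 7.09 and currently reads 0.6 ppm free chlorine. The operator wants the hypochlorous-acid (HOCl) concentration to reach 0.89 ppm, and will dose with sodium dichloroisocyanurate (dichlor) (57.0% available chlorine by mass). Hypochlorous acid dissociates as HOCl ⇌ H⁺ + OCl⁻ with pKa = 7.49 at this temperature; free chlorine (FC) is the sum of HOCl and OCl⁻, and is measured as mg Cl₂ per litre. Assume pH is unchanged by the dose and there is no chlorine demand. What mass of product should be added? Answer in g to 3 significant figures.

[OCl⁻]/[HOCl] = 10^(pH − pKa) = 10^(7.09 − 7.49) = 0.3981; fraction as HOCl = 1/(1 + 0.3981) = 0.7153.
Free chlorine required for 0.89 ppm HOCl: 0.89 / 0.7153 = 1.244 ppm.
FC to add: 1.244 − 0.6 = 0.6443 mg/L as Cl₂.
Cl₂ equivalent: 0.6443 mg/L × 619,000 L = 398.8 g.
Product at 57.0% available Cl: 398.8 / 0.57 = 699.7 g.

700 g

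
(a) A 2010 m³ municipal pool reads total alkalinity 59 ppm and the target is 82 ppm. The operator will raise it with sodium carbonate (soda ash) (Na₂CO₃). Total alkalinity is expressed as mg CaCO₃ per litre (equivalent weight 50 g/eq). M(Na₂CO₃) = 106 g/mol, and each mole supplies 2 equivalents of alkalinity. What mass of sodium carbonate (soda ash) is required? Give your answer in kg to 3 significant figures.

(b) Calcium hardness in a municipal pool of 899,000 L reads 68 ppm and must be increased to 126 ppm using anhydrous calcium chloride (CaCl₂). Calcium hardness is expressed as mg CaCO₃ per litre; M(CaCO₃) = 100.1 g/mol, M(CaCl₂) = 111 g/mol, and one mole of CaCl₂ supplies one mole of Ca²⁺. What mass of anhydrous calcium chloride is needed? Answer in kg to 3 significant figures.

(a) 49.0 kg; (b) 57.8 kg

(a) Volume: 2010 m³ = 2,010,000 L.
(a) Alkalinity to add: (82 − 59) = 23 mg/L as CaCO₃ × 2,010,000 L = 46,230 g as CaCO₃.
(a) Equivalents: 46,230 g ÷ 50 g/eq = 924.6 eq.
(a) Each mole of Na₂CO₃ supplies 2 eq, so 924.6 / 2 = 462.3 mol.
(a) Mass: 462.3 mol × 106 g/mol = 49,000 g.

(b) Hardness to add: (126 − 68) = 58 mg/L as CaCO₃ × 899,000 L = 52,140 g as CaCO₃.
(b) Moles of Ca²⁺ (1 mol Ca²⁺ ≡ 1 mol CaCO₃): 52,140 / 100.1 g/mol = 520.9 mol.
(b) Mass of CaCl₂: 520.9 × 111 = 57,820 g.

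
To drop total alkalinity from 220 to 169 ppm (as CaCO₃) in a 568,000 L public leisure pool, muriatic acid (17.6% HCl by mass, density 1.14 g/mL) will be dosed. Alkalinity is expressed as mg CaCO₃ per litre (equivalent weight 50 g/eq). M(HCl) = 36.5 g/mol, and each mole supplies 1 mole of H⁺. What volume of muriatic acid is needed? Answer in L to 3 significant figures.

Alkalinity to neutralize: (220 − 169) = 51 mg/L as CaCO₃ × 568,000 L = 28,970 g as CaCO₃.
Equivalents of H⁺ required: 28,970 ÷ 50 g/eq = 579.4 eq = 579.4 mol HCl.
Mass of HCl: 579.4 × 36.5 = 21,150 g.
Mass of 17.6% solution: 21,150 / 0.176 = 120,200 g.
Volume: 120,200 g ÷ 1.14 g/mL = 105,400 mL.

105 L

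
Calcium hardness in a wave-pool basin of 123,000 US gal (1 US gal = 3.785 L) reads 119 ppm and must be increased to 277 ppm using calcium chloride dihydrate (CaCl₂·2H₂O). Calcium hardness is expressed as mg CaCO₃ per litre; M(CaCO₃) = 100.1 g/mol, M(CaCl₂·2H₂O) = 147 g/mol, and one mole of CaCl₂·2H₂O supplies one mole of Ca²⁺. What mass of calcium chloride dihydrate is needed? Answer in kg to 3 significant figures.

Volume: 123,000 US gal × 3.785 L/gal = 465,555 L.
Hardness to add: (277 − 119) = 158 mg/L as CaCO₃ × 465,555 L = 73,560 g as CaCO₃.
Moles of Ca²⁺ (1 mol Ca²⁺ ≡ 1 mol CaCO₃): 73,560 / 100.1 g/mol = 734.8 mol.
Mass of CaCl₂·2H₂O: 734.8 × 147 = 108,000 g.

108 kg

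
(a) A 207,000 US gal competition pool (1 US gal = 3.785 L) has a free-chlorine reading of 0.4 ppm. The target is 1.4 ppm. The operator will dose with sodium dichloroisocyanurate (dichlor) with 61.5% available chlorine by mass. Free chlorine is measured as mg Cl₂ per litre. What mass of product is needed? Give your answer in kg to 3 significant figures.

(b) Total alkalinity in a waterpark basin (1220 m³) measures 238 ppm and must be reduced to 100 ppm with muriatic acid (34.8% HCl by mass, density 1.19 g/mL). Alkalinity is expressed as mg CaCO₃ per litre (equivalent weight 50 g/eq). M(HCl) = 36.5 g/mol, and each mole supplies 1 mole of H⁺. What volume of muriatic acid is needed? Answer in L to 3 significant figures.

(a) Volume: 207,000 US gal × 3.785 L/gal = 783,495 L.
(a) Chlorine deficit: 1.4 − 0.4 = 1 ppm = 1 mg/L as Cl₂.
(a) Cl₂ equivalent needed: 1 mg/L × 783,495 L = 783,500 mg = 783.5 g.
(a) Product at 61.5% available chlorine: 783.5 / 0.615 = 1274 g.

(b) Volume: 1220 m³ = 1,220,000 L.
(b) Alkalinity to neutralize: (238 − 100) = 138 mg/L as CaCO₃ × 1,220,000 L = 168,400 g as CaCO₃.
(b) Equivalents of H⁺ required: 168,400 ÷ 50 g/eq = 3367 eq = 3367 mol HCl.
(b) Mass of HCl: 3367 × 36.5 = 122,900 g.
(b) Mass of 34.8% solution: 122,900 / 0.348 = 353,200 g.
(b) Volume: 353,200 g ÷ 1.19 g/mL = 296,800 mL.

(a) 1.27 kg; (b) 297 L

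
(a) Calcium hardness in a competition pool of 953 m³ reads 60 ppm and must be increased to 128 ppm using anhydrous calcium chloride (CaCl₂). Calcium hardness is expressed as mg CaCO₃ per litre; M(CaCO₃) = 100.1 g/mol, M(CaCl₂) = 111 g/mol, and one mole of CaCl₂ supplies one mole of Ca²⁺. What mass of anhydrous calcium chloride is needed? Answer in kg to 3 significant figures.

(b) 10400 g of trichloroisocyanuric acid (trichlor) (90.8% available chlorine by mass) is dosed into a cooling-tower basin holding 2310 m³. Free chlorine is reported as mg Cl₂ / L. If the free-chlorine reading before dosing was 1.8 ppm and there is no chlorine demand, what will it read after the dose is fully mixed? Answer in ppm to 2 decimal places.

(a) 71.9 kg; (b) 5.89 ppm

(a) Volume: 953 m³ = 953,000 L.
(a) Hardness to add: (128 − 60) = 68 mg/L as CaCO₃ × 953,000 L = 64,800 g as CaCO₃.
(a) Moles of Ca²⁺ (1 mol Ca²⁺ ≡ 1 mol CaCO₃): 64,800 / 100.1 g/mol = 647.4 mol.
(a) Mass of CaCl₂: 647.4 × 111 = 71,860 g.

(b) Volume: 2310 m³ = 2,310,000 L.
(b) Available chlorine delivered: 10,400 g × 0.908 = 9443 g as Cl₂.
(b) Concentration rise: 9443 g / 2,310,000 L = 4.088 mg/L = 4.09 ppm.
(b) Final FC: 1.8 + 4.09 = 5.89 ppm.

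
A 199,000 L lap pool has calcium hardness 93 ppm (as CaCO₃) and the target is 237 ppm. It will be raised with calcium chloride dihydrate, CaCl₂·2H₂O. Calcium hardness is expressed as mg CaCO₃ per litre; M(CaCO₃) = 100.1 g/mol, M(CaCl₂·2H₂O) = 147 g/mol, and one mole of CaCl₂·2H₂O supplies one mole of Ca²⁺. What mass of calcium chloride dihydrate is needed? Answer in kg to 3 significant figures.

42.1 kg

Hardness to add: (237 − 93) = 144 mg/L as CaCO₃ × 199,000 L = 28,660 g as CaCO₃.
Moles of Ca²⁺ (1 mol Ca²⁺ ≡ 1 mol CaCO₃): 28,660 / 100.1 g/mol = 286.3 mol.
Mass of CaCl₂·2H₂O: 286.3 × 147 = 42,080 g.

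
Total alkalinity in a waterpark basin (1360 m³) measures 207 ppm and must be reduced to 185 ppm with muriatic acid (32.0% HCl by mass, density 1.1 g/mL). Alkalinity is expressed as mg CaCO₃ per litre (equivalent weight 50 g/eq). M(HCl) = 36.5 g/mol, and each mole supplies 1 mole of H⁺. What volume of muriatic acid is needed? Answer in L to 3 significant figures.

62.0 L

Volume: 1360 m³ = 1,360,000 L.
Alkalinity to neutralize: (207 − 185) = 22 mg/L as CaCO₃ × 1,360,000 L = 29,920 g as CaCO₃.
Equivalents of H⁺ required: 29,920 ÷ 50 g/eq = 598.4 eq = 598.4 mol HCl.
Mass of HCl: 598.4 × 36.5 = 21,840 g.
Mass of 32.0% solution: 21,840 / 0.32 = 68,260 g.
Volume: 68,260 g ÷ 1.1 g/mL = 62,050 mL.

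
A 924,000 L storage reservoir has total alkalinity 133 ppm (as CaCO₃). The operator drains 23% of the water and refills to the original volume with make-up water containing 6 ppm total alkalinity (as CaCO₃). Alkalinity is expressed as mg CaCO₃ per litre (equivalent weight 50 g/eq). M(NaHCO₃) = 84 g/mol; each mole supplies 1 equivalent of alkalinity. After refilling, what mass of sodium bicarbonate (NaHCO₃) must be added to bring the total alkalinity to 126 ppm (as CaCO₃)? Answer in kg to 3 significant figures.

34.5 kg

After draining 23% and refilling: 133 × 0.77 + 6 × 0.23 = 103.79 ppm.
Deficit to target: 126 − 103.79 = 22.21 mg/L.
As CaCO₃: 22.21 mg/L × 924,000 L = 20,520 g; ÷ 50 g/eq ÷ 1 = 410.4 mol NaHCO₃.
Mass: 410.4 × 84 = 34,480 g.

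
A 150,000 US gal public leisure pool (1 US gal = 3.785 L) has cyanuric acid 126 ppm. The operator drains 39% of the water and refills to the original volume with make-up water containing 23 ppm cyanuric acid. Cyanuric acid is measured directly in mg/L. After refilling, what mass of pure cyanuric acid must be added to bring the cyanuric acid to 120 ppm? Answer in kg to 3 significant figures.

19.4 kg

Volume: 150,000 US gal × 3.785 L/gal = 567,750 L.
After draining 39% and refilling: 126 × 0.61 + 23 × 0.39 = 85.83 ppm.
Deficit to target: 120 − 85.83 = 34.17 mg/L.
Mass: 34.17 mg/L × 567,750 L = 19,400 g cyanuric acid.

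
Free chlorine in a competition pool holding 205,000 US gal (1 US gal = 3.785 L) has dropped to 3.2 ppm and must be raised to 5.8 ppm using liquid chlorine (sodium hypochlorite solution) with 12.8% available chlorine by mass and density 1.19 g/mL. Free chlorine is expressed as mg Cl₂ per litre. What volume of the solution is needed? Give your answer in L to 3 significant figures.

13.2 L

Volume: 205,000 US gal × 3.785 L/gal = 775,925 L.
Chlorine deficit: 5.8 − 3.2 = 2.6 ppm = 2.6 mg/L as Cl₂.
Cl₂ equivalent needed: 2.6 mg/L × 775,925 L = 2,017,000 mg = 2017 g.
Product at 12.8% available chlorine: 2017 / 0.128 = 15,760 g.
Volume at density 1.19 g/mL: 15,760 g ÷ 1.19 g/mL = 13,240 mL.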